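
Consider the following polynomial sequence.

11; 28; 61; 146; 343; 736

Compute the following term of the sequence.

1433

Δ: 17, 33, 85, 197, 393
Δ²: 16, 52, 112, 196
Δ³: 36, 60, 84
Δ⁴: 24, 24
The fourth differences are constant (24).
84 + 24 = 108;  196 + 108 = 304;  393 + 304 = 697;  736 + 697 = 1433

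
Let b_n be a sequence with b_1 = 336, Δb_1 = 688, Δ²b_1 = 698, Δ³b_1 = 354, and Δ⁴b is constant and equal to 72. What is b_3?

Build the table forward from the leading diagonal:
D4: 72, 72, 72
D3: 354, 426, 498
D2: 698, 1052, 1478
D1: 688, 1386, 2438
b: 336, 1024, 2410

2410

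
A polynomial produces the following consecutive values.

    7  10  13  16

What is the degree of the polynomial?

First differences: 3, 3, 3
The first differences are constant, so the polynomial has degree 1.

1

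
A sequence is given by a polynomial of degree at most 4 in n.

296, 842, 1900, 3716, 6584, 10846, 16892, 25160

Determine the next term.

36136

D1: 546, 1058, 1816, 2868, 4262, 6046, 8268
D2: 512, 758, 1052, 1394, 1784, 2222
D3: 246, 294, 342, 390, 438
D4: 48, 48, 48, 48
The fourth differences are constant (48).
438 + 48 = 486;  2222 + 486 = 2708;  8268 + 2708 = 10976;  25160 + 10976 = 36136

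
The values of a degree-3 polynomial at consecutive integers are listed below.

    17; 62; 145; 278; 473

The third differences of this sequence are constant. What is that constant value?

D1: 45, 83, 133, 195
D2: 38, 50, 62
D3: 12, 12

12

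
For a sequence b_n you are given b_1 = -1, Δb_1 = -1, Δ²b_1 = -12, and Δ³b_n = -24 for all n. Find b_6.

Build the table forward from the leading diagonal:
D3: -24, -24, -24, -24, -24, -24
D2: -12, -36, -60, -84, -108, -132
D1: -1, -13, -49, -109, -193, -301
b: -1, -2, -15, -64, -173, -366

-366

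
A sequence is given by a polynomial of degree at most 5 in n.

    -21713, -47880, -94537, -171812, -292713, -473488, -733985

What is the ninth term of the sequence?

First differences: -26167, -46657, -77275, -120901, -180775, -260497
Second differences: -20490, -30618, -43626, -59874, -79722
Third differences: -10128, -13008, -16248, -19848
Fourth differences: -2880, -3240, -3600
Fifth differences: -360, -360
Fifth differences constant at -360.
-3600 − 360 = -3960;  -19848 − 3960 = -23808;  -79722 − 23808 = -103530;  -260497 − 103530 = -364027;  -733985 − 364027 = -1098012
-3960 − 360 = -4320;  -23808 − 4320 = -28128;  -103530 − 28128 = -131658;  -364027 − 131658 = -495685;  -1098012 − 495685 = -1593697

-1593697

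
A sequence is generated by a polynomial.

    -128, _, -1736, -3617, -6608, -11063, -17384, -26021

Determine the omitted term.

-659

Using the last 6 terms:
-1881, -2991, -4455, -6321, -8637
-1110, -1464, -1866, -2316
-354, -402, -450
-48, -48
Constant fourth difference = -48.
Extend backward: -354 + 48 = -306;  -1110 + 306 = -804;  -1881 + 804 = -1077;  -1736 + 1077 = -659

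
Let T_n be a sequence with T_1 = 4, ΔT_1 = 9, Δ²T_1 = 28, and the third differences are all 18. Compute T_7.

Build the table forward from the leading diagonal:
D3: 18, 18, 18, 18, 18, 18, 18
D2: 28, 46, 64, 82, 100, 118, 136
D1: 9, 37, 83, 147, 229, 329, 447
T: 4, 13, 50, 133, 280, 509, 838

838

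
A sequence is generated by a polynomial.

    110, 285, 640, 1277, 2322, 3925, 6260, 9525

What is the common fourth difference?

First differences: 175, 355, 637, 1045, 1603, 2335, 3265
Second differences: 180, 282, 408, 558, 732, 930
Third differences: 102, 126, 150, 174, 198
Fourth differences: 24, 24, 24, 24

24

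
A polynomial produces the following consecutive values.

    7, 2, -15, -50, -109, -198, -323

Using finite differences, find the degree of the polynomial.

3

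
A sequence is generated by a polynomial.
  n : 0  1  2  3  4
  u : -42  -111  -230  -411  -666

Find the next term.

D1: -69, -119, -181, -255
D2: -50, -62, -74
D3: -12, -12
Constant third difference = -12, so extend:
-74 − 12 = -86;  -255 − 86 = -341;  -666 − 341 = -1007

-1007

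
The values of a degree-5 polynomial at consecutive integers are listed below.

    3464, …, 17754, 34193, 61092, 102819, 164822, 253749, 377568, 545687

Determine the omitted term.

8367

Using the last 8 terms:
D1: 16439, 26899, 41727, 62003, 88927, 123819, 168119
D2: 10460, 14828, 20276, 26924, 34892, 44300
D3: 4368, 5448, 6648, 7968, 9408
D4: 1080, 1200, 1320, 1440
D5: 120, 120, 120
Constant fifth difference = 120.
Extend backward: 1080 − 120 = 960;  4368 − 960 = 3408;  10460 − 3408 = 7052;  16439 − 7052 = 9387;  17754 − 9387 = 8367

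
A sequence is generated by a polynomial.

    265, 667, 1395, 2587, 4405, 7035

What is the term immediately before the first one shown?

75

D1: 402  728  1192  1818  2630
D2: 326  464  626  812
D3: 138  162  186
D4: 24  24
The fourth differences are constant at 24.
Work back: 138 − 24 = 114;  326 − 114 = 212;  402 − 212 = 190;  265 − 190 = 75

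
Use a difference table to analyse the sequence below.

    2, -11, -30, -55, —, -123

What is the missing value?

Using the first 4 terms:
-13  -19  -25
-6  -6
Constant second difference = -6.
Extend forward: -25 − 6 = -31;  -55 − 31 = -86

-86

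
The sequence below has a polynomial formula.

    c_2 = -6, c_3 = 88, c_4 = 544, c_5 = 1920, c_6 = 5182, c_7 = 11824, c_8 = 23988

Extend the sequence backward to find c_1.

D1: 94  456  1376  3262  6642  12164
D2: 362  920  1886  3380  5522
D3: 558  966  1494  2142
D4: 408  528  648
D5: 120  120
The fifth differences are constant at 120.
Work back: 408 − 120 = 288;  558 − 288 = 270;  362 − 270 = 92;  94 − 92 = 2;  -6 − 2 = -8

-8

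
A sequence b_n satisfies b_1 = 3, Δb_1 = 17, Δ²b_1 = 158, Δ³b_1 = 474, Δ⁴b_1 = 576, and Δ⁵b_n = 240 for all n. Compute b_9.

84867

Build the table forward from the leading diagonal:
Fifth differences: 240, 240, 240, 240, 240, 240, 240, 240, 240
Fourth differences: 576, 816, 1056, 1296, 1536, 1776, 2016, 2256, 2496
Third differences: 474, 1050, 1866, 2922, 4218, 5754, 7530, 9546, 11802
Second differences: 158, 632, 1682, 3548, 6470, 10688, 16442, 23972, 33518
First differences: 17, 175, 807, 2489, 6037, 12507, 23195, 39637, 63609
b: 3, 20, 195, 1002, 3491, 9528, 22035, 45230, 84867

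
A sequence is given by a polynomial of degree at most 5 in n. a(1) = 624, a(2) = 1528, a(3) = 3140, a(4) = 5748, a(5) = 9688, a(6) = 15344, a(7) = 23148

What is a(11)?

86164

First differences: 904  1612  2608  3940  5656  7804
Second differences: 708  996  1332  1716  2148
Third differences: 288  336  384  432
Fourth differences: 48  48  48
Constant fourth difference = 48, so extend:
432 + 48 = 480;  2148 + 480 = 2628;  7804 + 2628 = 10432;  23148 + 10432 = 33580
480 + 48 = 528;  2628 + 528 = 3156;  10432 + 3156 = 13588;  33580 + 13588 = 47168
528 + 48 = 576;  3156 + 576 = 3732;  13588 + 3732 = 17320;  47168 + 17320 = 64488
576 + 48 = 624;  3732 + 624 = 4356;  17320 + 4356 = 21676;  64488 + 21676 = 86164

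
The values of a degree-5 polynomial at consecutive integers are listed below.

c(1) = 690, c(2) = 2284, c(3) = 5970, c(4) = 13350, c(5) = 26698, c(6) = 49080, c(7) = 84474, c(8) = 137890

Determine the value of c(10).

D1: 1594  3686  7380  13348  22382  35394  53416
D2: 2092  3694  5968  9034  13012  18022
D3: 1602  2274  3066  3978  5010
D4: 672  792  912  1032
D5: 120  120  120
Constant fifth difference = 120, so extend:
1032 + 120 = 1152;  5010 + 1152 = 6162;  18022 + 6162 = 24184;  53416 + 24184 = 77600;  137890 + 77600 = 215490
1152 + 120 = 1272;  6162 + 1272 = 7434;  24184 + 7434 = 31618;  77600 + 31618 = 109218;  215490 + 109218 = 324708

324708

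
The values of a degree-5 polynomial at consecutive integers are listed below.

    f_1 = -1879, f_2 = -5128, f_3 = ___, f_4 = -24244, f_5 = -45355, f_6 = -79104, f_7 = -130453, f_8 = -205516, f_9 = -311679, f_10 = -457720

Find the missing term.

Using the last 7 terms:
Δ: -21111, -33749, -51349, -75063, -106163, -146041
Δ²: -12638, -17600, -23714, -31100, -39878
Δ³: -4962, -6114, -7386, -8778
Δ⁴: -1152, -1272, -1392
Δ⁵: -120, -120
Constant fifth difference = -120.
Extend backward: -1152 + 120 = -1032;  -4962 + 1032 = -3930;  -12638 + 3930 = -8708;  -21111 + 8708 = -12403;  -24244 + 12403 = -11841

-11841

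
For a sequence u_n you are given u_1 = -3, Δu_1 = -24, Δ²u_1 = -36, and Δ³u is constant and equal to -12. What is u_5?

Build the table forward from the leading diagonal:
Δ³: -12  -12  -12  -12  -12
Δ²: -36  -48  -60  -72  -84
Δ: -24  -60  -108  -168  -240
u: -3  -27  -87  -195  -363

-363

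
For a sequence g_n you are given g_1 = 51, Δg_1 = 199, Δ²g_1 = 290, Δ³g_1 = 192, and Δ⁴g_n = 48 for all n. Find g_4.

1710

Build the table forward from the leading diagonal:
Fourth differences: 48  48  48  48
Third differences: 192  240  288  336
Second differences: 290  482  722  1010
First differences: 199  489  971  1693
g: 51  250  739  1710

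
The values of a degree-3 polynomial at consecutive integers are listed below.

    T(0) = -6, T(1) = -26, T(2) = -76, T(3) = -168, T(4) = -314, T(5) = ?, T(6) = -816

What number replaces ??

-526

Using the first 5 terms:
D1: -20, -50, -92, -146
D2: -30, -42, -54
D3: -12, -12
Constant third difference = -12.
Extend forward: -54 − 12 = -66;  -146 − 66 = -212;  -314 − 212 = -526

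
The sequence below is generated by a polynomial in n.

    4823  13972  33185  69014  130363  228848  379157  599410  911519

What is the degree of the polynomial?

First differences: 9149, 19213, 35829, 61349, 98485, 150309, 220253, 312109
Second differences: 10064, 16616, 25520, 37136, 51824, 69944, 91856
Third differences: 6552, 8904, 11616, 14688, 18120, 21912
Fourth differences: 2352, 2712, 3072, 3432, 3792
Fifth differences: 360, 360, 360, 360
The fifth differences are constant, so the polynomial has degree 5.

5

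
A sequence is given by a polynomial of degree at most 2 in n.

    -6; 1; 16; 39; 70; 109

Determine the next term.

D1: 7 , 15 , 23 , 31 , 39
D2: 8 , 8 , 8 , 8
The second differences are constant (8).
39 + 8 = 47;  109 + 47 = 156

156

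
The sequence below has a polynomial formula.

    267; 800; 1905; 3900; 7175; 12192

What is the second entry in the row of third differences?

390

Δ: 533, 1105, 1995, 3275, 5017
Δ²: 572, 890, 1280, 1742
Δ³: 318, 390, 462
Δ⁴: 72, 72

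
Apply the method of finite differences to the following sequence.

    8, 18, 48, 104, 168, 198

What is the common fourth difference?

-24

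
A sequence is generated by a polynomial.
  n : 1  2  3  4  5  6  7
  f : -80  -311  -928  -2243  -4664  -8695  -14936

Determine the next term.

First differences: -231 , -617 , -1315 , -2421 , -4031 , -6241
Second differences: -386 , -698 , -1106 , -1610 , -2210
Third differences: -312 , -408 , -504 , -600
Fourth differences: -96 , -96 , -96
Constant fourth difference = -96, so extend:
-600 − 96 = -696;  -2210 − 696 = -2906;  -6241 − 2906 = -9147;  -14936 − 9147 = -24083

-24083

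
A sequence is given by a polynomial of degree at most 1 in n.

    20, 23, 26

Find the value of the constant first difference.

D1: 3, 3

3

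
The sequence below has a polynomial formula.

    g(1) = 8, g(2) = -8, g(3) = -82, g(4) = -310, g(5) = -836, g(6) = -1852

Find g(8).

-16, -74, -228, -526, -1016
-58, -154, -298, -490
-96, -144, -192
-48, -48
The fourth differences are constant (-48).
-192 − 48 = -240;  -490 − 240 = -730;  -1016 − 730 = -1746;  -1852 − 1746 = -3598
-240 − 48 = -288;  -730 − 288 = -1018;  -1746 − 1018 = -2764;  -3598 − 2764 = -6362

-6362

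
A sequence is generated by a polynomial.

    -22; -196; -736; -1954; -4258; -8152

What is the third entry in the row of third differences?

First differences: -174, -540, -1218, -2304, -3894
Second differences: -366, -678, -1086, -1590
Third differences: -312, -408, -504
Fourth differences: -96, -96

-504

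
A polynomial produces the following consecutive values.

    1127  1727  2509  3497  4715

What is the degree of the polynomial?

D1: 600, 782, 988, 1218
D2: 182, 206, 230
D3: 24, 24
The third differences are constant, so the polynomial has degree 3.

3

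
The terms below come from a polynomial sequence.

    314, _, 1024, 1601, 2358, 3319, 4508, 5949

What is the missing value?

Using the last 6 terms:
577, 757, 961, 1189, 1441
180, 204, 228, 252
24, 24, 24
Constant third difference = 24.
Extend backward: 180 − 24 = 156;  577 − 156 = 421;  1024 − 421 = 603

603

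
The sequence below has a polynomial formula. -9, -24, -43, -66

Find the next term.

D1: -15 , -19 , -23
D2: -4 , -4
Second differences constant at -4.
-23 − 4 = -27;  -66 − 27 = -93

-93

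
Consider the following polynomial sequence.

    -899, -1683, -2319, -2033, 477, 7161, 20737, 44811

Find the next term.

Δ: -784, -636, 286, 2510, 6684, 13576, 24074
Δ²: 148, 922, 2224, 4174, 6892, 10498
Δ³: 774, 1302, 1950, 2718, 3606
Δ⁴: 528, 648, 768, 888
Δ⁵: 120, 120, 120
Fifth differences constant at 120.
888 + 120 = 1008;  3606 + 1008 = 4614;  10498 + 4614 = 15112;  24074 + 15112 = 39186;  44811 + 39186 = 83997

83997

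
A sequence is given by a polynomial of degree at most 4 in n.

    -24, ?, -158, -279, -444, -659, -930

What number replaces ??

Using the last 5 terms:
Δ: -121, -165, -215, -271
Δ²: -44, -50, -56
Δ³: -6, -6
Constant third difference = -6.
Extend backward: -44 + 6 = -38;  -121 + 38 = -83;  -158 + 83 = -75

-75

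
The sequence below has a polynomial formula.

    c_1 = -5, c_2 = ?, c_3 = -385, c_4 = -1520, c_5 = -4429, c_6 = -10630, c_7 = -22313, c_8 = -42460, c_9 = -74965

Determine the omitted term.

-58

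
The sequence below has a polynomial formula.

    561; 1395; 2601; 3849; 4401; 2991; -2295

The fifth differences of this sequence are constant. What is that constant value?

Δ: 834, 1206, 1248, 552, -1410, -5286
Δ²: 372, 42, -696, -1962, -3876
Δ³: -330, -738, -1266, -1914
Δ⁴: -408, -528, -648
Δ⁵: -120, -120

-120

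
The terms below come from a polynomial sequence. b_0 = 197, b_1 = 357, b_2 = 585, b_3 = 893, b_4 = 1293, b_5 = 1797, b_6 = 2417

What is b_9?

Δ: 160, 228, 308, 400, 504, 620
Δ²: 68, 80, 92, 104, 116
Δ³: 12, 12, 12, 12
Constant third difference = 12, so extend:
116 + 12 = 128;  620 + 128 = 748;  2417 + 748 = 3165
128 + 12 = 140;  748 + 140 = 888;  3165 + 888 = 4053
140 + 12 = 152;  888 + 152 = 1040;  4053 + 1040 = 5093

5093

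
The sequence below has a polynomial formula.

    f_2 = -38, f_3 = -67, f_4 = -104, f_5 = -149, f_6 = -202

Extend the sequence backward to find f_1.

D1: -29, -37, -45, -53
D2: -8, -8, -8
The second differences are constant at -8.
Work back: -29 + 8 = -21;  -38 + 21 = -17

-17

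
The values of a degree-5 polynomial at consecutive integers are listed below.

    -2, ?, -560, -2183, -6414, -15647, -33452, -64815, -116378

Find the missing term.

Using the last 7 terms:
First differences: -1623, -4231, -9233, -17805, -31363, -51563
Second differences: -2608, -5002, -8572, -13558, -20200
Third differences: -2394, -3570, -4986, -6642
Fourth differences: -1176, -1416, -1656
Fifth differences: -240, -240
Constant fifth difference = -240.
Extend backward: -1176 + 240 = -936;  -2394 + 936 = -1458;  -2608 + 1458 = -1150;  -1623 + 1150 = -473;  -560 + 473 = -87

-87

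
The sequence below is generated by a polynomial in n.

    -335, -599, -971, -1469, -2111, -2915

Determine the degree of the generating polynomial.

-264, -372, -498, -642, -804
-108, -126, -144, -162
-18, -18, -18
The third differences are constant, so the polynomial has degree 3.

3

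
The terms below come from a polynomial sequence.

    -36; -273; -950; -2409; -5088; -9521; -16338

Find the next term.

-26265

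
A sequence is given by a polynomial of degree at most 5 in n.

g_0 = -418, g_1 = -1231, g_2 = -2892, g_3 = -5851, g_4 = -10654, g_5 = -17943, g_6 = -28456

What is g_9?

D1: -813, -1661, -2959, -4803, -7289, -10513
D2: -848, -1298, -1844, -2486, -3224
D3: -450, -546, -642, -738
D4: -96, -96, -96
Fourth differences constant at -96.
-738 − 96 = -834;  -3224 − 834 = -4058;  -10513 − 4058 = -14571;  -28456 − 14571 = -43027
-834 − 96 = -930;  -4058 − 930 = -4988;  -14571 − 4988 = -19559;  -43027 − 19559 = -62586
-930 − 96 = -1026;  -4988 − 1026 = -6014;  -19559 − 6014 = -25573;  -62586 − 25573 = -88159

-88159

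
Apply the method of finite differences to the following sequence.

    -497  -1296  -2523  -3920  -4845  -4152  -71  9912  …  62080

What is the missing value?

29175

Using the first 8 terms:
First differences: -799, -1227, -1397, -925, 693, 4081, 9983
Second differences: -428, -170, 472, 1618, 3388, 5902
Third differences: 258, 642, 1146, 1770, 2514
Fourth differences: 384, 504, 624, 744
Fifth differences: 120, 120, 120
Constant fifth difference = 120.
Extend forward: 744 + 120 = 864;  2514 + 864 = 3378;  5902 + 3378 = 9280;  9983 + 9280 = 19263;  9912 + 19263 = 29175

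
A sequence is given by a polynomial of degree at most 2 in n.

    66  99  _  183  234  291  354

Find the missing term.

138

Using the last 4 terms:
Δ: 51  57  63
Δ²: 6  6
Constant second difference = 6.
Extend backward: 51 − 6 = 45;  183 − 45 = 138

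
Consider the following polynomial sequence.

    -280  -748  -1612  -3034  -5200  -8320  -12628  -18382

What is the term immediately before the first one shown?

-70

First differences: -468  -864  -1422  -2166  -3120  -4308  -5754
Second differences: -396  -558  -744  -954  -1188  -1446
Third differences: -162  -186  -210  -234  -258
Fourth differences: -24  -24  -24  -24
The fourth differences are constant at -24.
Work back: -162 + 24 = -138;  -396 + 138 = -258;  -468 + 258 = -210;  -280 + 210 = -70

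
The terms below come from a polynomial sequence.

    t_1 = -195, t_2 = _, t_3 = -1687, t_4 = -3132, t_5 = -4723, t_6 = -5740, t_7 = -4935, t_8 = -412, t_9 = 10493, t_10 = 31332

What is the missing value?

Using the last 8 terms:
-1445  -1591  -1017  805  4523  10905  20839
-146  574  1822  3718  6382  9934
720  1248  1896  2664  3552
528  648  768  888
120  120  120
Constant fifth difference = 120.
Extend backward: 528 − 120 = 408;  720 − 408 = 312;  -146 − 312 = -458;  -1445 + 458 = -987;  -1687 + 987 = -700

-700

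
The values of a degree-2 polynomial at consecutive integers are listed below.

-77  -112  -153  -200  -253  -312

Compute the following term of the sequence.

-377

D1: -35  -41  -47  -53  -59
D2: -6  -6  -6  -6
Second differences constant at -6.
-59 − 6 = -65;  -312 − 65 = -377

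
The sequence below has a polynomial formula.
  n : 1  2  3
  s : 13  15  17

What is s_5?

D1: 2 , 2
Constant first difference = 2, so extend:
17 + 2 = 19
19 + 2 = 21

21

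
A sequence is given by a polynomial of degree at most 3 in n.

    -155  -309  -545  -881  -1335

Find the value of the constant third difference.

-18

D1: -154, -236, -336, -454
D2: -82, -100, -118
D3: -18, -18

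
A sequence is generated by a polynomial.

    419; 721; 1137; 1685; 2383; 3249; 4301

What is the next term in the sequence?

5557

D1: 302, 416, 548, 698, 866, 1052
D2: 114, 132, 150, 168, 186
D3: 18, 18, 18, 18
Constant third difference = 18, so extend:
186 + 18 = 204;  1052 + 204 = 1256;  4301 + 1256 = 5557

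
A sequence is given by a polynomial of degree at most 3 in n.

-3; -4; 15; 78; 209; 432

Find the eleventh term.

-1 , 19 , 63 , 131 , 223
20 , 44 , 68 , 92
24 , 24 , 24
The third differences are constant (24).
92 + 24 = 116;  223 + 116 = 339;  432 + 339 = 771
116 + 24 = 140;  339 + 140 = 479;  771 + 479 = 1250
140 + 24 = 164;  479 + 164 = 643;  1250 + 643 = 1893
164 + 24 = 188;  643 + 188 = 831;  1893 + 831 = 2724
188 + 24 = 212;  831 + 212 = 1043;  2724 + 1043 = 3767

3767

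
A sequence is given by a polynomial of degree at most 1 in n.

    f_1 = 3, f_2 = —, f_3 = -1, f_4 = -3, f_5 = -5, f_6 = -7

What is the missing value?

1

Using the last 4 terms:
Δ: -2, -2, -2
Constant first difference = -2.
Extend backward: -1 + 2 = 1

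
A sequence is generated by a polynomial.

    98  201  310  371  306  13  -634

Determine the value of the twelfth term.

-15269

103 , 109 , 61 , -65 , -293 , -647
6 , -48 , -126 , -228 , -354
-54 , -78 , -102 , -126
-24 , -24 , -24
Fourth differences constant at -24.
-126 − 24 = -150;  -354 − 150 = -504;  -647 − 504 = -1151;  -634 − 1151 = -1785
-150 − 24 = -174;  -504 − 174 = -678;  -1151 − 678 = -1829;  -1785 − 1829 = -3614
-174 − 24 = -198;  -678 − 198 = -876;  -1829 − 876 = -2705;  -3614 − 2705 = -6319
-198 − 24 = -222;  -876 − 222 = -1098;  -2705 − 1098 = -3803;  -6319 − 3803 = -10122
-222 − 24 = -246;  -1098 − 246 = -1344;  -3803 − 1344 = -5147;  -10122 − 5147 = -15269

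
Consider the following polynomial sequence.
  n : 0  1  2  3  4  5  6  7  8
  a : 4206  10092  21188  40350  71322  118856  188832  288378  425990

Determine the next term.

611652

Δ: 5886, 11096, 19162, 30972, 47534, 69976, 99546, 137612
Δ²: 5210, 8066, 11810, 16562, 22442, 29570, 38066
Δ³: 2856, 3744, 4752, 5880, 7128, 8496
Δ⁴: 888, 1008, 1128, 1248, 1368
Δ⁵: 120, 120, 120, 120
Constant fifth difference = 120, so extend:
1368 + 120 = 1488;  8496 + 1488 = 9984;  38066 + 9984 = 48050;  137612 + 48050 = 185662;  425990 + 185662 = 611652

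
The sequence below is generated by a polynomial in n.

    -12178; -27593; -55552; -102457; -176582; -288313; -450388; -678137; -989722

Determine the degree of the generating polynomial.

D1: -15415, -27959, -46905, -74125, -111731, -162075, -227749, -311585
D2: -12544, -18946, -27220, -37606, -50344, -65674, -83836
D3: -6402, -8274, -10386, -12738, -15330, -18162
D4: -1872, -2112, -2352, -2592, -2832
D5: -240, -240, -240, -240
The fifth differences are constant, so the polynomial has degree 5.

5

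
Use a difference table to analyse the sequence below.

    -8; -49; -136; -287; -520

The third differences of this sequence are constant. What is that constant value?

-18

D1: -41, -87, -151, -233
D2: -46, -64, -82
D3: -18, -18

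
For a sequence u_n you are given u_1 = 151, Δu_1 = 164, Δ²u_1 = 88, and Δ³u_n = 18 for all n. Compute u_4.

925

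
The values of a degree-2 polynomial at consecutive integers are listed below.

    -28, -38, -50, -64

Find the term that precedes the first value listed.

-20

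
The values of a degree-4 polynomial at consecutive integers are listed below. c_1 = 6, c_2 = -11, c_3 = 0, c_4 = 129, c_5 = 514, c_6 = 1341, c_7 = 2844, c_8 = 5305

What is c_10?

14469

D1: -17, 11, 129, 385, 827, 1503, 2461
D2: 28, 118, 256, 442, 676, 958
D3: 90, 138, 186, 234, 282
D4: 48, 48, 48, 48
Constant fourth difference = 48, so extend:
282 + 48 = 330;  958 + 330 = 1288;  2461 + 1288 = 3749;  5305 + 3749 = 9054
330 + 48 = 378;  1288 + 378 = 1666;  3749 + 1666 = 5415;  9054 + 5415 = 14469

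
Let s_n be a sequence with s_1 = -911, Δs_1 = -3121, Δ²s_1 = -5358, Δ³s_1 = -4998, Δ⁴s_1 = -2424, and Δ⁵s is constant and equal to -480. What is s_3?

Build the table forward from the leading diagonal:
Δ⁵: -480  -480  -480
Δ⁴: -2424  -2904  -3384
Δ³: -4998  -7422  -10326
Δ²: -5358  -10356  -17778
Δ: -3121  -8479  -18835
s: -911  -4032  -12511

-12511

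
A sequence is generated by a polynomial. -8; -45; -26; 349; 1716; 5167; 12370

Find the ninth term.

48304

D1: -37  19  375  1367  3451  7203
D2: 56  356  992  2084  3752
D3: 300  636  1092  1668
D4: 336  456  576
D5: 120  120
Fifth differences constant at 120.
576 + 120 = 696;  1668 + 696 = 2364;  3752 + 2364 = 6116;  7203 + 6116 = 13319;  12370 + 13319 = 25689
696 + 120 = 816;  2364 + 816 = 3180;  6116 + 3180 = 9296;  13319 + 9296 = 22615;  25689 + 22615 = 48304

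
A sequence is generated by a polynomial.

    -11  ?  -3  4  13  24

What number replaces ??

Using the last 4 terms:
Δ: 7, 9, 11
Δ²: 2, 2
Constant second difference = 2.
Extend backward: 7 − 2 = 5;  -3 − 5 = -8

-8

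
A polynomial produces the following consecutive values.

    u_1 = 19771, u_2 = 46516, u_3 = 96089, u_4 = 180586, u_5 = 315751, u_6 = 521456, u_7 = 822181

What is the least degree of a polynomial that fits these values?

Δ: 26745, 49573, 84497, 135165, 205705, 300725
Δ²: 22828, 34924, 50668, 70540, 95020
Δ³: 12096, 15744, 19872, 24480
Δ⁴: 3648, 4128, 4608
Δ⁵: 480, 480
The fifth differences are constant, so the polynomial has degree 5.

5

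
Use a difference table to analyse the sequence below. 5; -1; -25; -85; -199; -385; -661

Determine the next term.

-1045

First differences: -6, -24, -60, -114, -186, -276
Second differences: -18, -36, -54, -72, -90
Third differences: -18, -18, -18, -18
The third differences are constant (-18).
-90 − 18 = -108;  -276 − 108 = -384;  -661 − 384 = -1045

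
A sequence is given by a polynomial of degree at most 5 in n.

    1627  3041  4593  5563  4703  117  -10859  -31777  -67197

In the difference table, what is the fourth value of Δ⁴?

First differences: 1414, 1552, 970, -860, -4586, -10976, -20918, -35420
Second differences: 138, -582, -1830, -3726, -6390, -9942, -14502
Third differences: -720, -1248, -1896, -2664, -3552, -4560
Fourth differences: -528, -648, -768, -888, -1008
Fifth differences: -120, -120, -120, -120

-888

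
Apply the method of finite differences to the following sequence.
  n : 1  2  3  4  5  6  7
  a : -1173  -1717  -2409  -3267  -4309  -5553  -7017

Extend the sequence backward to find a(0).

-759

-544  -692  -858  -1042  -1244  -1464
-148  -166  -184  -202  -220
-18  -18  -18  -18
The third differences are constant at -18.
Work back: -148 + 18 = -130;  -544 + 130 = -414;  -1173 + 414 = -759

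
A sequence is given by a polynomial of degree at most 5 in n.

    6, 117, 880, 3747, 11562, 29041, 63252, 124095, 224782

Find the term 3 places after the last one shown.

First differences: 111, 763, 2867, 7815, 17479, 34211, 60843, 100687
Second differences: 652, 2104, 4948, 9664, 16732, 26632, 39844
Third differences: 1452, 2844, 4716, 7068, 9900, 13212
Fourth differences: 1392, 1872, 2352, 2832, 3312
Fifth differences: 480, 480, 480, 480
Constant fifth difference = 480, so extend:
3312 + 480 = 3792;  13212 + 3792 = 17004;  39844 + 17004 = 56848;  100687 + 56848 = 157535;  224782 + 157535 = 382317
3792 + 480 = 4272;  17004 + 4272 = 21276;  56848 + 21276 = 78124;  157535 + 78124 = 235659;  382317 + 235659 = 617976
4272 + 480 = 4752;  21276 + 4752 = 26028;  78124 + 26028 = 104152;  235659 + 104152 = 339811;  617976 + 339811 = 957787

957787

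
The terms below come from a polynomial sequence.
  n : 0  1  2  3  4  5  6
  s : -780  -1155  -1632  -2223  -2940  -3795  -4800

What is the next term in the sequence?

First differences: -375, -477, -591, -717, -855, -1005
Second differences: -102, -114, -126, -138, -150
Third differences: -12, -12, -12, -12
Third differences constant at -12.
-150 − 12 = -162;  -1005 − 162 = -1167;  -4800 − 1167 = -5967

-5967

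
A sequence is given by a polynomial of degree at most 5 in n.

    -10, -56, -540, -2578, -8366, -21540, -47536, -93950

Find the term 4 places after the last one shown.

Δ: -46 , -484 , -2038 , -5788 , -13174 , -25996 , -46414
Δ²: -438 , -1554 , -3750 , -7386 , -12822 , -20418
Δ³: -1116 , -2196 , -3636 , -5436 , -7596
Δ⁴: -1080 , -1440 , -1800 , -2160
Δ⁵: -360 , -360 , -360
Fifth differences constant at -360.
-2160 − 360 = -2520;  -7596 − 2520 = -10116;  -20418 − 10116 = -30534;  -46414 − 30534 = -76948;  -93950 − 76948 = -170898
-2520 − 360 = -2880;  -10116 − 2880 = -12996;  -30534 − 12996 = -43530;  -76948 − 43530 = -120478;  -170898 − 120478 = -291376
-2880 − 360 = -3240;  -12996 − 3240 = -16236;  -43530 − 16236 = -59766;  -120478 − 59766 = -180244;  -291376 − 180244 = -471620
-3240 − 360 = -3600;  -16236 − 3600 = -19836;  -59766 − 19836 = -79602;  -180244 − 79602 = -259846;  -471620 − 259846 = -731466

-731466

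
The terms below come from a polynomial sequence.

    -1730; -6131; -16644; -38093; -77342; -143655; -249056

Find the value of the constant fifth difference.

-360

D1: -4401, -10513, -21449, -39249, -66313, -105401
D2: -6112, -10936, -17800, -27064, -39088
D3: -4824, -6864, -9264, -12024
D4: -2040, -2400, -2760
D5: -360, -360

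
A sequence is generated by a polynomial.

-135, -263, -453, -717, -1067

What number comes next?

-1515

Δ: -128, -190, -264, -350
Δ²: -62, -74, -86
Δ³: -12, -12
Constant third difference = -12, so extend:
-86 − 12 = -98;  -350 − 98 = -448;  -1067 − 448 = -1515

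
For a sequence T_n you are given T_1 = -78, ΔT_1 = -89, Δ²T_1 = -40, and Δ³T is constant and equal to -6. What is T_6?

-983

Build the table forward from the leading diagonal:
D3: -6, -6, -6, -6, -6, -6
D2: -40, -46, -52, -58, -64, -70
D1: -89, -129, -175, -227, -285, -349
T: -78, -167, -296, -471, -698, -983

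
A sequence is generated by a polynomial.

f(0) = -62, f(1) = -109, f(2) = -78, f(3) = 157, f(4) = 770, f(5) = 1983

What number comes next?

First differences: -47 , 31 , 235 , 613 , 1213
Second differences: 78 , 204 , 378 , 600
Third differences: 126 , 174 , 222
Fourth differences: 48 , 48
Fourth differences constant at 48.
222 + 48 = 270;  600 + 270 = 870;  1213 + 870 = 2083;  1983 + 2083 = 4066

4066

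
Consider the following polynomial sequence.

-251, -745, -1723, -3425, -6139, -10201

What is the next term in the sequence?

D1: -494, -978, -1702, -2714, -4062
D2: -484, -724, -1012, -1348
D3: -240, -288, -336
D4: -48, -48
Fourth differences constant at -48.
-336 − 48 = -384;  -1348 − 384 = -1732;  -4062 − 1732 = -5794;  -10201 − 5794 = -15995

-15995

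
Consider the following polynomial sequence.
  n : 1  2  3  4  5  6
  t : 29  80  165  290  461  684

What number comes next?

First differences: 51, 85, 125, 171, 223
Second differences: 34, 40, 46, 52
Third differences: 6, 6, 6
Third differences constant at 6.
52 + 6 = 58;  223 + 58 = 281;  684 + 281 = 965

965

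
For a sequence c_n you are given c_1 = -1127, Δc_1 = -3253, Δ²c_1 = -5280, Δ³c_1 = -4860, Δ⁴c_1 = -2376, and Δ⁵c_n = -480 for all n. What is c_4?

-31586

Build the table forward from the leading diagonal:
Δ⁵: -480, -480, -480, -480
Δ⁴: -2376, -2856, -3336, -3816
Δ³: -4860, -7236, -10092, -13428
Δ²: -5280, -10140, -17376, -27468
Δ: -3253, -8533, -18673, -36049
c: -1127, -4380, -12913, -31586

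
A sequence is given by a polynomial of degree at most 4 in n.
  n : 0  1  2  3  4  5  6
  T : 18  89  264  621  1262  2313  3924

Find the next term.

6269

71, 175, 357, 641, 1051, 1611
104, 182, 284, 410, 560
78, 102, 126, 150
24, 24, 24
The fourth differences are constant (24).
150 + 24 = 174;  560 + 174 = 734;  1611 + 734 = 2345;  3924 + 2345 = 6269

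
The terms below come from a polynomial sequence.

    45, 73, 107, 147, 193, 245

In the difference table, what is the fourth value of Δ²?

6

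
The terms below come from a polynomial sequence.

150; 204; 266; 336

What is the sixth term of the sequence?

500

D1: 54, 62, 70
D2: 8, 8
The second differences are constant (8).
70 + 8 = 78;  336 + 78 = 414
78 + 8 = 86;  414 + 86 = 500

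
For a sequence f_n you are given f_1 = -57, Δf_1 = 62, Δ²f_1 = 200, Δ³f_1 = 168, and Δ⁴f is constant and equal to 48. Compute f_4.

897

Build the table forward from the leading diagonal:
D4: 48  48  48  48
D3: 168  216  264  312
D2: 200  368  584  848
D1: 62  262  630  1214
f: -57  5  267  897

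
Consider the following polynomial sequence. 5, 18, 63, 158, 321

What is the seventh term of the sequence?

Δ: 13, 45, 95, 163
Δ²: 32, 50, 68
Δ³: 18, 18
The third differences are constant (18).
68 + 18 = 86;  163 + 86 = 249;  321 + 249 = 570
86 + 18 = 104;  249 + 104 = 353;  570 + 353 = 923

923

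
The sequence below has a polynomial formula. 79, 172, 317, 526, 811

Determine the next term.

D1: 93, 145, 209, 285
D2: 52, 64, 76
D3: 12, 12
The third differences are constant (12).
76 + 12 = 88;  285 + 88 = 373;  811 + 373 = 1184

1184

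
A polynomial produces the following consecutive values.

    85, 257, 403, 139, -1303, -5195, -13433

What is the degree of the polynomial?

First differences: 172, 146, -264, -1442, -3892, -8238
Second differences: -26, -410, -1178, -2450, -4346
Third differences: -384, -768, -1272, -1896
Fourth differences: -384, -504, -624
Fifth differences: -120, -120
The fifth differences are constant, so the polynomial has degree 5.

5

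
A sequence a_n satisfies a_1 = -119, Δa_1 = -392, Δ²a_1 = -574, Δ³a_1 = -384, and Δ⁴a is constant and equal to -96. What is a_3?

Build the table forward from the leading diagonal:
Fourth differences: -96, -96, -96
Third differences: -384, -480, -576
Second differences: -574, -958, -1438
First differences: -392, -966, -1924
a: -119, -511, -1477

-1477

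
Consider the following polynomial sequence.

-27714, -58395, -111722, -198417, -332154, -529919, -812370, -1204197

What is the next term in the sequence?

D1: -30681 , -53327 , -86695 , -133737 , -197765 , -282451 , -391827
D2: -22646 , -33368 , -47042 , -64028 , -84686 , -109376
D3: -10722 , -13674 , -16986 , -20658 , -24690
D4: -2952 , -3312 , -3672 , -4032
D5: -360 , -360 , -360
Fifth differences constant at -360.
-4032 − 360 = -4392;  -24690 − 4392 = -29082;  -109376 − 29082 = -138458;  -391827 − 138458 = -530285;  -1204197 − 530285 = -1734482

-1734482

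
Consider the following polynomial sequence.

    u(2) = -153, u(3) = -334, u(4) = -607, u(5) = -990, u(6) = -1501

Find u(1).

-46

Δ: -181  -273  -383  -511
Δ²: -92  -110  -128
Δ³: -18  -18
The third differences are constant at -18.
Work back: -92 + 18 = -74;  -181 + 74 = -107;  -153 + 107 = -46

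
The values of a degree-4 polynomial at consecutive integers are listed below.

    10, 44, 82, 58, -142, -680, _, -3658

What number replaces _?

Using the first 6 terms:
First differences: 34, 38, -24, -200, -538
Second differences: 4, -62, -176, -338
Third differences: -66, -114, -162
Fourth differences: -48, -48
Constant fourth difference = -48.
Extend forward: -162 − 48 = -210;  -338 − 210 = -548;  -538 − 548 = -1086;  -680 − 1086 = -1766

-1766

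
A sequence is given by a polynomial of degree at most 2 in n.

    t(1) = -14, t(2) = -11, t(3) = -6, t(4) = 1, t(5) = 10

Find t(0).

Δ: 3  5  7  9
Δ²: 2  2  2
The second differences are constant at 2.
Work back: 3 − 2 = 1;  -14 − 1 = -15

-15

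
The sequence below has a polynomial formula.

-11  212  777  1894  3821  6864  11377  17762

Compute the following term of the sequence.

26469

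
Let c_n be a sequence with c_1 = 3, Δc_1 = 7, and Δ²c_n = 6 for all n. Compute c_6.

Build the table forward from the leading diagonal:
Δ²: 6  6  6  6  6  6
Δ: 7  13  19  25  31  37
c: 3  10  23  42  67  98

98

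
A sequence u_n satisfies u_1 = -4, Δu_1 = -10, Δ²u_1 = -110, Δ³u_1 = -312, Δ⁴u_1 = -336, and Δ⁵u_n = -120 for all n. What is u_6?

-6074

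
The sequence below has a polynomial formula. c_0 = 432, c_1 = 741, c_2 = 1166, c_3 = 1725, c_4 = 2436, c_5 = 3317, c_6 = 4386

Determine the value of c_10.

10902

309, 425, 559, 711, 881, 1069
116, 134, 152, 170, 188
18, 18, 18, 18
Constant third difference = 18, so extend:
188 + 18 = 206;  1069 + 206 = 1275;  4386 + 1275 = 5661
206 + 18 = 224;  1275 + 224 = 1499;  5661 + 1499 = 7160
224 + 18 = 242;  1499 + 242 = 1741;  7160 + 1741 = 8901
242 + 18 = 260;  1741 + 260 = 2001;  8901 + 2001 = 10902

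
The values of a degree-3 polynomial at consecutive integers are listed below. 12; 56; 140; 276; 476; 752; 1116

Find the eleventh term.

3692

First differences: 44, 84, 136, 200, 276, 364
Second differences: 40, 52, 64, 76, 88
Third differences: 12, 12, 12, 12
The third differences are constant (12).
88 + 12 = 100;  364 + 100 = 464;  1116 + 464 = 1580
100 + 12 = 112;  464 + 112 = 576;  1580 + 576 = 2156
112 + 12 = 124;  576 + 124 = 700;  2156 + 700 = 2856
124 + 12 = 136;  700 + 136 = 836;  2856 + 836 = 3692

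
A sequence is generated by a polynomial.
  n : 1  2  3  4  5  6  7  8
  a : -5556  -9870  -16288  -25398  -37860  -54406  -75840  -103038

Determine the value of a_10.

-178590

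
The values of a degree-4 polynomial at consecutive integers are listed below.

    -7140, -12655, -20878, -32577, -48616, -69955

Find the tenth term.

First differences: -5515 , -8223 , -11699 , -16039 , -21339
Second differences: -2708 , -3476 , -4340 , -5300
Third differences: -768 , -864 , -960
Fourth differences: -96 , -96
Constant fourth difference = -96, so extend:
-960 − 96 = -1056;  -5300 − 1056 = -6356;  -21339 − 6356 = -27695;  -69955 − 27695 = -97650
-1056 − 96 = -1152;  -6356 − 1152 = -7508;  -27695 − 7508 = -35203;  -97650 − 35203 = -132853
-1152 − 96 = -1248;  -7508 − 1248 = -8756;  -35203 − 8756 = -43959;  -132853 − 43959 = -176812
-1248 − 96 = -1344;  -8756 − 1344 = -10100;  -43959 − 10100 = -54059;  -176812 − 54059 = -230871

-230871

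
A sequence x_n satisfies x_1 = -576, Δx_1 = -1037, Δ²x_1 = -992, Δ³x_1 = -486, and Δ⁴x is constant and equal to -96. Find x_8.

-49037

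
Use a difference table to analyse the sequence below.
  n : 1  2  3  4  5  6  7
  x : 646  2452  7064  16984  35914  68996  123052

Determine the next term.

206824

1806  4612  9920  18930  33082  54056
2806  5308  9010  14152  20974
2502  3702  5142  6822
1200  1440  1680
240  240
Constant fifth difference = 240, so extend:
1680 + 240 = 1920;  6822 + 1920 = 8742;  20974 + 8742 = 29716;  54056 + 29716 = 83772;  123052 + 83772 = 206824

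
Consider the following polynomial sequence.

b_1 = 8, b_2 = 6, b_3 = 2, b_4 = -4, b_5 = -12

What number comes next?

-2, -4, -6, -8
-2, -2, -2
Second differences constant at -2.
-8 − 2 = -10;  -12 − 10 = -22

-22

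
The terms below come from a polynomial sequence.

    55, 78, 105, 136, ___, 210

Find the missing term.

171

Using the first 4 terms:
Δ: 23  27  31
Δ²: 4  4
Constant second difference = 4.
Extend forward: 31 + 4 = 35;  136 + 35 = 171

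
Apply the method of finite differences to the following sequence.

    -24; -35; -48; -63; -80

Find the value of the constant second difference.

First differences: -11, -13, -15, -17
Second differences: -2, -2, -2

-2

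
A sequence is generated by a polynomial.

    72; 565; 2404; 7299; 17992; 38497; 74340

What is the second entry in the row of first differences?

Δ: 493, 1839, 4895, 10693, 20505, 35843
Δ²: 1346, 3056, 5798, 9812, 15338
Δ³: 1710, 2742, 4014, 5526
Δ⁴: 1032, 1272, 1512
Δ⁵: 240, 240

1839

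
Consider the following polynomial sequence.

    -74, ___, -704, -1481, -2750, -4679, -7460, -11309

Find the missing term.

-275

Using the last 6 terms:
First differences: -777  -1269  -1929  -2781  -3849
Second differences: -492  -660  -852  -1068
Third differences: -168  -192  -216
Fourth differences: -24  -24
Constant fourth difference = -24.
Extend backward: -168 + 24 = -144;  -492 + 144 = -348;  -777 + 348 = -429;  -704 + 429 = -275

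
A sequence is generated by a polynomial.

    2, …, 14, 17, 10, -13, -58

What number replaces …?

7

Using the last 5 terms:
D1: 3, -7, -23, -45
D2: -10, -16, -22
D3: -6, -6
Constant third difference = -6.
Extend backward: -10 + 6 = -4;  3 + 4 = 7;  14 − 7 = 7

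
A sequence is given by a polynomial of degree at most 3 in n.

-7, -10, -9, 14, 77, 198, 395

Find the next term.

686

-3, 1, 23, 63, 121, 197
4, 22, 40, 58, 76
18, 18, 18, 18
Constant third difference = 18, so extend:
76 + 18 = 94;  197 + 94 = 291;  395 + 291 = 686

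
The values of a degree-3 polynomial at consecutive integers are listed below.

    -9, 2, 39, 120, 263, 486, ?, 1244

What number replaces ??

807

Using the first 6 terms:
First differences: 11  37  81  143  223
Second differences: 26  44  62  80
Third differences: 18  18  18
Constant third difference = 18.
Extend forward: 80 + 18 = 98;  223 + 98 = 321;  486 + 321 = 807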